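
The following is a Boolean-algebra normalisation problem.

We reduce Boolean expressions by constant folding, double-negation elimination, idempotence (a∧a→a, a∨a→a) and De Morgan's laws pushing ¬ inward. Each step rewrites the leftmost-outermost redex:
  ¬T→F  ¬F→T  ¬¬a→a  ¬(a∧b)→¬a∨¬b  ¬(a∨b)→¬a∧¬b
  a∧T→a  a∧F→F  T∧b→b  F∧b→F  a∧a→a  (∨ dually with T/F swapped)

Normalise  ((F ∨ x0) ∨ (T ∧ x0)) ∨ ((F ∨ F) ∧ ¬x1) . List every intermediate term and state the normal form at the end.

  start: ((F ∨ x0) ∨ (T ∧ x0)) ∨ ((F ∨ F) ∧ ¬x1)
  [1] (x0 ∨ (T ∧ x0)) ∨ ((F ∨ F) ∧ ¬x1)
  [2] (x0 ∨ x0) ∨ ((F ∨ F) ∧ ¬x1)
  [3] x0 ∨ ((F ∨ F) ∧ ¬x1)
  [4] x0 ∨ (F ∧ ¬x1)
  [5] x0 ∨ F
  [6] x0

Answer: normal form = x0  (in 6 steps)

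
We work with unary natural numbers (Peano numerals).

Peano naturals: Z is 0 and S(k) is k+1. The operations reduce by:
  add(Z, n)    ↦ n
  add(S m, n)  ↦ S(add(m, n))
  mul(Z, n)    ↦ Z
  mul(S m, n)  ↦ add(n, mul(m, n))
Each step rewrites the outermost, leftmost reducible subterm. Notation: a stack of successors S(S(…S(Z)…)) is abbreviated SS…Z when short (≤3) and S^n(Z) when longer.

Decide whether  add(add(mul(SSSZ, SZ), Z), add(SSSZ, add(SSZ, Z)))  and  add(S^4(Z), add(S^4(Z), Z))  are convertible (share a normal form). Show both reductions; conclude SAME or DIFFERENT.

Term A:
  start: add(add(mul(SSSZ, SZ), Z), add(SSSZ, add(SSZ, Z)))
  →1  add(add(add(SZ, mul(SSZ, SZ)), Z), add(SSSZ, add(SSZ, Z)))
  →2  add(add(S(add(Z, mul(SSZ, SZ))), Z), add(SSSZ, add(SSZ, Z)))
  →3  add(S(add(add(Z, mul(SSZ, SZ)), Z)), add(SSSZ, add(SSZ, Z)))
  →4  S(add(add(add(Z, mul(SSZ, SZ)), Z), add(SSSZ, add(SSZ, Z))))
  →5  S(add(add(mul(SSZ, SZ), Z), add(SSSZ, add(SSZ, Z))))
  →6  S(add(add(add(SZ, mul(SZ, SZ)), Z), add(SSSZ, add(SSZ, Z))))
  →7  S(add(add(S(add(Z, mul(SZ, SZ))), Z), add(SSSZ, add(SSZ, Z))))
  →8  S(add(S(add(add(Z, mul(SZ, SZ)), Z)), add(SSSZ, add(SSZ, Z))))
  →9  S(S(add(add(add(Z, mul(SZ, SZ)), Z), add(SSSZ, add(SSZ, Z)))))
  →10  S(S(add(add(mul(SZ, SZ), Z), add(SSSZ, add(SSZ, Z)))))
  →11  S(S(add(add(add(SZ, mul(Z, SZ)), Z), add(SSSZ, add(SSZ, Z)))))
  →12  S(S(add(add(S(add(Z, mul(Z, SZ))), Z), add(SSSZ, add(SSZ, Z)))))
  →13  S(S(add(S(add(add(Z, mul(Z, SZ)), Z)), add(SSSZ, add(SSZ, Z)))))
  →14  S(S(S(add(add(add(Z, mul(Z, SZ)), Z), add(SSSZ, add(SSZ, Z))))))
  →15  S(S(S(add(add(mul(Z, SZ), Z), add(SSSZ, add(SSZ, Z))))))
  →16  S(S(S(add(add(Z, Z), add(SSSZ, add(SSZ, Z))))))
  →17  S(S(S(add(Z, add(SSSZ, add(SSZ, Z))))))
  →18  S(S(S(add(SSSZ, add(SSZ, Z)))))
  →19  S(S(S(S(add(SSZ, add(SSZ, Z))))))
  →20  S(S(S(S(S(add(SZ, add(SSZ, Z)))))))
  →21  S(S(S(S(S(S(add(Z, add(SSZ, Z))))))))
  →22  S(S(S(S(S(S(add(SSZ, Z)))))))
  →23  S(S(S(S(S(S(S(add(SZ, Z))))))))
  →24  S(S(S(S(S(S(S(S(add(Z, Z)))))))))
  →25  S^8(Z)

Term B:
  start: add(S^4(Z), add(S^4(Z), Z))
  →1  S(add(SSSZ, add(S^4(Z), Z)))
  →2  S(S(add(SSZ, add(S^4(Z), Z))))
  →3  S(S(S(add(SZ, add(S^4(Z), Z)))))
  →4  S(S(S(S(add(Z, add(S^4(Z), Z))))))
  →5  S(S(S(S(add(S^4(Z), Z)))))
  →6  S(S(S(S(S(add(SSSZ, Z))))))
  →7  S(S(S(S(S(S(add(SSZ, Z)))))))
  →8  S(S(S(S(S(S(S(add(SZ, Z))))))))
  →9  S(S(S(S(S(S(S(S(add(Z, Z)))))))))
  →10  S^8(Z)

Answer: SAME — A ⇓ S^8(Z), B ⇓ S^8(Z)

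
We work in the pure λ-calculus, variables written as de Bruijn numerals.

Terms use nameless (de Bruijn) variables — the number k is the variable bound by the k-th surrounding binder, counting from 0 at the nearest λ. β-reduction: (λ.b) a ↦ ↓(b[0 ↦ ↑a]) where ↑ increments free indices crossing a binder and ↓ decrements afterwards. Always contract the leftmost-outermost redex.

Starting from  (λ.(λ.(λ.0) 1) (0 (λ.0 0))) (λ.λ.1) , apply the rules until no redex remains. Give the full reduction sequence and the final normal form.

Answer: normal form = λ.λ.1  (in 3 steps)

Derivation:
  start: (λ.(λ.(λ.0) 1) (0 (λ.0 0))) (λ.λ.1)
  →1  (λ.(λ.0) (λ.λ.1)) ((λ.λ.1) (λ.0 0))
  →2  (λ.0) (λ.λ.1)
  →3  λ.λ.1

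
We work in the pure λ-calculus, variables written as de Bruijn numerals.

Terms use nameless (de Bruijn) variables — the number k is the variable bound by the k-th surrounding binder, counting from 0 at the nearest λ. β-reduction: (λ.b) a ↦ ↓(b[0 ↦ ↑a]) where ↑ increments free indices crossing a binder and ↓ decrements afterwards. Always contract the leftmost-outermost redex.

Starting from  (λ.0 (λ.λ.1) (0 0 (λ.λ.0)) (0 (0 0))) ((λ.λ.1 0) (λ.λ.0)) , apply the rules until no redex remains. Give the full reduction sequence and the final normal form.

Answer: normal form = λ.0  (in 10 steps)

Reduction:
  start: (λ.0 (λ.λ.1) (0 0 (λ.λ.0)) (0 (0 0))) ((λ.λ.1 0) (λ.λ.0))
  [1] (λ.λ.1 0) (λ.λ.0) (λ.λ.1) ((λ.λ.1 0) (λ.λ.0) ((λ.λ.1 0) (λ.λ.0)) (λ.λ.0)) ((λ.λ.1 0) (λ.λ.0) ((λ.λ.1 0) (λ.λ.0) ((λ.λ.1 0) (λ.λ.0))))
  [2] (λ.(λ.λ.0) 0) (λ.λ.1) ((λ.λ.1 0) (λ.λ.0) ((λ.λ.1 0) (λ.λ.0)) (λ.λ.0)) ((λ.λ.1 0) (λ.λ.0) ((λ.λ.1 0) (λ.λ.0) ((λ.λ.1 0) (λ.λ.0))))
  [3] (λ.λ.0) (λ.λ.1) ((λ.λ.1 0) (λ.λ.0) ((λ.λ.1 0) (λ.λ.0)) (λ.λ.0)) ((λ.λ.1 0) (λ.λ.0) ((λ.λ.1 0) (λ.λ.0) ((λ.λ.1 0) (λ.λ.0))))
  [4] (λ.0) ((λ.λ.1 0) (λ.λ.0) ((λ.λ.1 0) (λ.λ.0)) (λ.λ.0)) ((λ.λ.1 0) (λ.λ.0) ((λ.λ.1 0) (λ.λ.0) ((λ.λ.1 0) (λ.λ.0))))
  [5] (λ.λ.1 0) (λ.λ.0) ((λ.λ.1 0) (λ.λ.0)) (λ.λ.0) ((λ.λ.1 0) (λ.λ.0) ((λ.λ.1 0) (λ.λ.0) ((λ.λ.1 0) (λ.λ.0))))
  [6] (λ.(λ.λ.0) 0) ((λ.λ.1 0) (λ.λ.0)) (λ.λ.0) ((λ.λ.1 0) (λ.λ.0) ((λ.λ.1 0) (λ.λ.0) ((λ.λ.1 0) (λ.λ.0))))
  [7] (λ.λ.0) ((λ.λ.1 0) (λ.λ.0)) (λ.λ.0) ((λ.λ.1 0) (λ.λ.0) ((λ.λ.1 0) (λ.λ.0) ((λ.λ.1 0) (λ.λ.0))))
  [8] (λ.0) (λ.λ.0) ((λ.λ.1 0) (λ.λ.0) ((λ.λ.1 0) (λ.λ.0) ((λ.λ.1 0) (λ.λ.0))))
  [9] (λ.λ.0) ((λ.λ.1 0) (λ.λ.0) ((λ.λ.1 0) (λ.λ.0) ((λ.λ.1 0) (λ.λ.0))))
  [10] λ.0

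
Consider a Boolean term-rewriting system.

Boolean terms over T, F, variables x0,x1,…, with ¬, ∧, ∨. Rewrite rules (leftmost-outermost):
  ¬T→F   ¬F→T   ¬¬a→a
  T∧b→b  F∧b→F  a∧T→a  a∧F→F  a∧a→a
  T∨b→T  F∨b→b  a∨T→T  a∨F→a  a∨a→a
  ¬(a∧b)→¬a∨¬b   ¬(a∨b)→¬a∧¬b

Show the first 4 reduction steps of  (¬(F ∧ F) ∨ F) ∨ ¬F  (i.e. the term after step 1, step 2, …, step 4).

Answer: after 4 steps: ¬F

Derivation:
  start: (¬(F ∧ F) ∨ F) ∨ ¬F
  →1  ¬(F ∧ F) ∨ ¬F
  →2  (¬F ∨ ¬F) ∨ ¬F
  →3  ¬F ∨ ¬F
  →4  ¬F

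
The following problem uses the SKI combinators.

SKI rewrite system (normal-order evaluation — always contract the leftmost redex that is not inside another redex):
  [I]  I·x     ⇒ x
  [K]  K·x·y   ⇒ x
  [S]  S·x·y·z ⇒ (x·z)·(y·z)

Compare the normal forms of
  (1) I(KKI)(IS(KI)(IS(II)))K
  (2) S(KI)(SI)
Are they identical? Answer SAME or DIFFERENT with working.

Term A:
  start: I(KKI)(IS(KI)(IS(II)))K
  →1  KKI(IS(KI)(IS(II)))K
  →2  K(IS(KI)(IS(II)))K
  →3  IS(KI)(IS(II))
  →4  S(KI)(IS(II))
  →5  S(KI)(S(II))
  →6  S(KI)(SI)

Term B:
  start: S(KI)(SI)

Answer: SAME — A ⇓ S(KI)(SI), B ⇓ S(KI)(SI)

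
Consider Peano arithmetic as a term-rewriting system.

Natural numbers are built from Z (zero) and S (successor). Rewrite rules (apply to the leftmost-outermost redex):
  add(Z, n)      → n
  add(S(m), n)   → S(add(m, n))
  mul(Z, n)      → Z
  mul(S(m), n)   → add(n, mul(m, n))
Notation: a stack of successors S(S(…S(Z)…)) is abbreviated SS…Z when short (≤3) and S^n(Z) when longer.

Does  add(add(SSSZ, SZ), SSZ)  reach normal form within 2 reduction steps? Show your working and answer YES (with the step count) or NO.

Answer: NO — after 2 steps the term is S(add(add(SSZ, SZ), SSZ)), not yet normal

Working:
  start: add(add(SSSZ, SZ), SSZ)
  →1  add(S(add(SSZ, SZ)), SSZ)
  →2  S(add(add(SSZ, SZ), SSZ))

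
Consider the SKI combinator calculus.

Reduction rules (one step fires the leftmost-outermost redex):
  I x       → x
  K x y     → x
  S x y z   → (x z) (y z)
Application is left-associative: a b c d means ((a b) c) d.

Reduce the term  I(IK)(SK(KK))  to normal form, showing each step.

Answer: normal form = K(SK(KK))  (in 2 steps)

Working:
  start: I(IK)(SK(KK))
  step 1: IK(SK(KK))
  step 2: K(SK(KK))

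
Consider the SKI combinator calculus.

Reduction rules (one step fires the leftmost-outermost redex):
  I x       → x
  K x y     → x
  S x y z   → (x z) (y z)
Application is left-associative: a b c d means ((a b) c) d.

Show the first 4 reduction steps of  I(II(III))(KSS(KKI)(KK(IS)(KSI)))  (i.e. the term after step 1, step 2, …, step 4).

Answer: after 4 steps: II(KSS(KKI)(KK(IS)(KSI)))

Working:
  start: I(II(III))(KSS(KKI)(KK(IS)(KSI)))
  →1  II(III)(KSS(KKI)(KK(IS)(KSI)))
  →2  I(III)(KSS(KKI)(KK(IS)(KSI)))
  →3  III(KSS(KKI)(KK(IS)(KSI)))
  →4  II(KSS(KKI)(KK(IS)(KSI)))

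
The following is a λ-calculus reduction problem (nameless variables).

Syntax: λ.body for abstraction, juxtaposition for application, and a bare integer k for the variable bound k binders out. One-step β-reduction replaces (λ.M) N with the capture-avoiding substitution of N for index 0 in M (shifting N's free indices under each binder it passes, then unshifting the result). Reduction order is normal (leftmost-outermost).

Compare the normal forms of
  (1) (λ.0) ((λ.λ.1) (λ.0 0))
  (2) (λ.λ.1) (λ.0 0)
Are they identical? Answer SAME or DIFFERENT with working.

Term A:
  start: (λ.0) ((λ.λ.1) (λ.0 0))
  [1] (λ.λ.1) (λ.0 0)
  [2] λ.λ.0 0

Term B:
  start: (λ.λ.1) (λ.0 0)
  [1] λ.λ.0 0

Answer: SAME — A ⇓ λ.λ.0 0, B ⇓ λ.λ.0 0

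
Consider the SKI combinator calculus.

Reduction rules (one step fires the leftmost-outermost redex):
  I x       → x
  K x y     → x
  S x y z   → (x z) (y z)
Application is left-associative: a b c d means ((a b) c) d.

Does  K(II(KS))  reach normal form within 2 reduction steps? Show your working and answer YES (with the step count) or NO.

  start: K(II(KS))
  [1] K(I(KS))
  [2] K(KS)

Answer: YES — reaches normal form K(KS) in 2 ≤ 2 steps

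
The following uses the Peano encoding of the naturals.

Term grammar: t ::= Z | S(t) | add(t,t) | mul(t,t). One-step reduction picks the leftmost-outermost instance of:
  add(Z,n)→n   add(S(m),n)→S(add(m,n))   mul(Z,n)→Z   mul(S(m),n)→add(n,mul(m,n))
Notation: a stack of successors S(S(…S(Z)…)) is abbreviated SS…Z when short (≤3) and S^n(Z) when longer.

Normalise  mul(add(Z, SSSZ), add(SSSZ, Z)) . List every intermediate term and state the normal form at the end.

Answer: normal form = S^9(Z)  (in 29 steps)

Derivation:
  start: mul(add(Z, SSSZ), add(SSSZ, Z))
  [1] mul(SSSZ, add(SSSZ, Z))
  [2] add(add(SSSZ, Z), mul(SSZ, add(SSSZ, Z)))
  [3] add(S(add(SSZ, Z)), mul(SSZ, add(SSSZ, Z)))
  [4] S(add(add(SSZ, Z), mul(SSZ, add(SSSZ, Z))))
  [5] S(add(S(add(SZ, Z)), mul(SSZ, add(SSSZ, Z))))
  [6] S(S(add(add(SZ, Z), mul(SSZ, add(SSSZ, Z)))))
  [7] S(S(add(S(add(Z, Z)), mul(SSZ, add(SSSZ, Z)))))
  [8] S(S(S(add(add(Z, Z), mul(SSZ, add(SSSZ, Z))))))
  [9] S(S(S(add(Z, mul(SSZ, add(SSSZ, Z))))))
  [10] S(S(S(mul(SSZ, add(SSSZ, Z)))))
  [11] S(S(S(add(add(SSSZ, Z), mul(SZ, add(SSSZ, Z))))))
  [12] S(S(S(add(S(add(SSZ, Z)), mul(SZ, add(SSSZ, Z))))))
  [13] S(S(S(S(add(add(SSZ, Z), mul(SZ, add(SSSZ, Z)))))))
  [14] S(S(S(S(add(S(add(SZ, Z)), mul(SZ, add(SSSZ, Z)))))))
  [15] S(S(S(S(S(add(add(SZ, Z), mul(SZ, add(SSSZ, Z))))))))
  [16] S(S(S(S(S(add(S(add(Z, Z)), mul(SZ, add(SSSZ, Z))))))))
  [17] S(S(S(S(S(S(add(add(Z, Z), mul(SZ, add(SSSZ, Z)))))))))
  [18] S(S(S(S(S(S(add(Z, mul(SZ, add(SSSZ, Z)))))))))
  [19] S(S(S(S(S(S(mul(SZ, add(SSSZ, Z))))))))
  [20] S(S(S(S(S(S(add(add(SSSZ, Z), mul(Z, add(SSSZ, Z)))))))))
  [21] S(S(S(S(S(S(add(S(add(SSZ, Z)), mul(Z, add(SSSZ, Z)))))))))
  [22] S(S(S(S(S(S(S(add(add(SSZ, Z), mul(Z, add(SSSZ, Z))))))))))
  [23] S(S(S(S(S(S(S(add(S(add(SZ, Z)), mul(Z, add(SSSZ, Z))))))))))
  [24] S(S(S(S(S(S(S(S(add(add(SZ, Z), mul(Z, add(SSSZ, Z)))))))))))
  [25] S(S(S(S(S(S(S(S(add(S(add(Z, Z)), mul(Z, add(SSSZ, Z)))))))))))
  [26] S(S(S(S(S(S(S(S(S(add(add(Z, Z), mul(Z, add(SSSZ, Z))))))))))))
  [27] S(S(S(S(S(S(S(S(S(add(Z, mul(Z, add(SSSZ, Z))))))))))))
  [28] S(S(S(S(S(S(S(S(S(mul(Z, add(SSSZ, Z)))))))))))
  [29] S^9(Z)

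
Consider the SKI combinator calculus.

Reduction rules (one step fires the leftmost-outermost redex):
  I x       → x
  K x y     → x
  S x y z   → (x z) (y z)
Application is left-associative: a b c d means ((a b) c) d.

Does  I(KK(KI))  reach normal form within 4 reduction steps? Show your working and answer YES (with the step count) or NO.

Answer: YES — reaches normal form K in 2 ≤ 4 steps

Working:
  start: I(KK(KI))
  →1  KK(KI)
  →2  K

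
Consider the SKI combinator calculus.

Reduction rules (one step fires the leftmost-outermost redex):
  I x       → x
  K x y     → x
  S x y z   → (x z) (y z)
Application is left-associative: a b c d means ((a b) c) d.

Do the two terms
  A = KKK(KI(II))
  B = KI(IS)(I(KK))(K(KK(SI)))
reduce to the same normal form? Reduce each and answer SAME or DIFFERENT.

Term A:
  start: KKK(KI(II))
  →1  K(KI(II))
  →2  KI

Term B:
  start: KI(IS)(I(KK))(K(KK(SI)))
  →1  I(I(KK))(K(KK(SI)))
  →2  I(KK)(K(KK(SI)))
  →3  KK(K(KK(SI)))
  →4  K

Answer: DIFFERENT — A ⇓ KI, B ⇓ K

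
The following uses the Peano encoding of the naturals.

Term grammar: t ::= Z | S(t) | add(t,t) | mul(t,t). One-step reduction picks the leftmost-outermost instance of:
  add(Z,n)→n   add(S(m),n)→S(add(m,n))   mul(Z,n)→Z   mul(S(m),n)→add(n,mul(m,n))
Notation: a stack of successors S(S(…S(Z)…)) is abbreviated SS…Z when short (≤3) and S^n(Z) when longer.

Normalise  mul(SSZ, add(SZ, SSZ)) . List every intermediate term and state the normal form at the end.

  start: mul(SSZ, add(SZ, SSZ))
  step 1: add(add(SZ, SSZ), mul(SZ, add(SZ, SSZ)))
  step 2: add(S(add(Z, SSZ)), mul(SZ, add(SZ, SSZ)))
  step 3: S(add(add(Z, SSZ), mul(SZ, add(SZ, SSZ))))
  step 4: S(add(SSZ, mul(SZ, add(SZ, SSZ))))
  step 5: S(S(add(SZ, mul(SZ, add(SZ, SSZ)))))
  step 6: S(S(S(add(Z, mul(SZ, add(SZ, SSZ))))))
  step 7: S(S(S(mul(SZ, add(SZ, SSZ)))))
  step 8: S(S(S(add(add(SZ, SSZ), mul(Z, add(SZ, SSZ))))))
  step 9: S(S(S(add(S(add(Z, SSZ)), mul(Z, add(SZ, SSZ))))))
  step 10: S(S(S(S(add(add(Z, SSZ), mul(Z, add(SZ, SSZ)))))))
  step 11: S(S(S(S(add(SSZ, mul(Z, add(SZ, SSZ)))))))
  step 12: S(S(S(S(S(add(SZ, mul(Z, add(SZ, SSZ))))))))
  step 13: S(S(S(S(S(S(add(Z, mul(Z, add(SZ, SSZ)))))))))
  step 14: S(S(S(S(S(S(mul(Z, add(SZ, SSZ))))))))
  step 15: S^6(Z)

Answer: normal form = S^6(Z)  (in 15 steps)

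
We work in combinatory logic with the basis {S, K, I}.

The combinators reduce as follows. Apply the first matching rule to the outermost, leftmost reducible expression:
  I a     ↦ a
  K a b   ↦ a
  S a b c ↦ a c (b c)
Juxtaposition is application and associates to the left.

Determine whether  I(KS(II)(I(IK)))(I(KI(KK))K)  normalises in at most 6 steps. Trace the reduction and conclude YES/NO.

Answer: NO — after 6 steps the term is SK(IK), not yet normal

Derivation:
  start: I(KS(II)(I(IK)))(I(KI(KK))K)
  [1] KS(II)(I(IK))(I(KI(KK))K)
  [2] S(I(IK))(I(KI(KK))K)
  [3] S(IK)(I(KI(KK))K)
  [4] SK(I(KI(KK))K)
  [5] SK(KI(KK)K)
  [6] SK(IK)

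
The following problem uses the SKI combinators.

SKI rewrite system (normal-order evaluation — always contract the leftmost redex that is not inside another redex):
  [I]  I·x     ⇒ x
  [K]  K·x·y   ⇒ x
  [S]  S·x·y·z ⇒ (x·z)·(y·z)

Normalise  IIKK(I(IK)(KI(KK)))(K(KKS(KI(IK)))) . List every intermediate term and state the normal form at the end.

Answer: normal form = K(K(KI))  (in 5 steps)

Working:
  start: IIKK(I(IK)(KI(KK)))(K(KKS(KI(IK))))
  [1] IKK(I(IK)(KI(KK)))(K(KKS(KI(IK))))
  [2] KK(I(IK)(KI(KK)))(K(KKS(KI(IK))))
  [3] K(K(KKS(KI(IK))))
  [4] K(K(K(KI(IK))))
  [5] K(K(KI))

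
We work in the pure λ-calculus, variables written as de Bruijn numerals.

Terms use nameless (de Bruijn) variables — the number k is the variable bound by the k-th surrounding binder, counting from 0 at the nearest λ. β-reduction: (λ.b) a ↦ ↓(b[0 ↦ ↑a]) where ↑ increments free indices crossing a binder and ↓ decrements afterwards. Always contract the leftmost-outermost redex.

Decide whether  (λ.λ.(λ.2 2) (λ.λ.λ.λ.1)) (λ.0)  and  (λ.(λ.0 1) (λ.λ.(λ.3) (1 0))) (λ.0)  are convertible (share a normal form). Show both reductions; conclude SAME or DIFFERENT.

Answer: SAME — A ⇓ λ.λ.0, B ⇓ λ.λ.0

Reduction:
Term A:
  start: (λ.λ.(λ.2 2) (λ.λ.λ.λ.1)) (λ.0)
  step 1: λ.(λ.(λ.0) (λ.0)) (λ.λ.λ.λ.1)
  step 2: λ.(λ.0) (λ.0)
  step 3: λ.λ.0

Term B:
  start: (λ.(λ.0 1) (λ.λ.(λ.3) (1 0))) (λ.0)
  step 1: (λ.0 (λ.0)) (λ.λ.(λ.λ.0) (1 0))
  step 2: (λ.λ.(λ.λ.0) (1 0)) (λ.0)
  step 3: λ.(λ.λ.0) ((λ.0) 0)
  step 4: λ.λ.0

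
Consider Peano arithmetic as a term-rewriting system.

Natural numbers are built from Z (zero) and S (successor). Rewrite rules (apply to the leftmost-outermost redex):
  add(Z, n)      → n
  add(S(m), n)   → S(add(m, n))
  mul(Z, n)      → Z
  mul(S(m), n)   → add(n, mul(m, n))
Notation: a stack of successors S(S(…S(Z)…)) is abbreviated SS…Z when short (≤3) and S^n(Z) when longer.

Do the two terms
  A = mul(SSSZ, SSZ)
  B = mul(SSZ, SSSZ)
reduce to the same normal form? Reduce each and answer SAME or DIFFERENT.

Term A:
  start: mul(SSSZ, SSZ)
  →1  add(SSZ, mul(SSZ, SSZ))
  →2  S(add(SZ, mul(SSZ, SSZ)))
  →3  S(S(add(Z, mul(SSZ, SSZ))))
  →4  S(S(mul(SSZ, SSZ)))
  →5  S(S(add(SSZ, mul(SZ, SSZ))))
  →6  S(S(S(add(SZ, mul(SZ, SSZ)))))
  →7  S(S(S(S(add(Z, mul(SZ, SSZ))))))
  →8  S(S(S(S(mul(SZ, SSZ)))))
  →9  S(S(S(S(add(SSZ, mul(Z, SSZ))))))
  →10  S(S(S(S(S(add(SZ, mul(Z, SSZ)))))))
  →11  S(S(S(S(S(S(add(Z, mul(Z, SSZ))))))))
  →12  S(S(S(S(S(S(mul(Z, SSZ)))))))
  →13  S^6(Z)

Term B:
  start: mul(SSZ, SSSZ)
  →1  add(SSSZ, mul(SZ, SSSZ))
  →2  S(add(SSZ, mul(SZ, SSSZ)))
  →3  S(S(add(SZ, mul(SZ, SSSZ))))
  →4  S(S(S(add(Z, mul(SZ, SSSZ)))))
  →5  S(S(S(mul(SZ, SSSZ))))
  →6  S(S(S(add(SSSZ, mul(Z, SSSZ)))))
  →7  S(S(S(S(add(SSZ, mul(Z, SSSZ))))))
  →8  S(S(S(S(S(add(SZ, mul(Z, SSSZ)))))))
  →9  S(S(S(S(S(S(add(Z, mul(Z, SSSZ))))))))
  →10  S(S(S(S(S(S(mul(Z, SSSZ)))))))
  →11  S^6(Z)

Answer: SAME — A ⇓ S^6(Z), B ⇓ S^6(Z)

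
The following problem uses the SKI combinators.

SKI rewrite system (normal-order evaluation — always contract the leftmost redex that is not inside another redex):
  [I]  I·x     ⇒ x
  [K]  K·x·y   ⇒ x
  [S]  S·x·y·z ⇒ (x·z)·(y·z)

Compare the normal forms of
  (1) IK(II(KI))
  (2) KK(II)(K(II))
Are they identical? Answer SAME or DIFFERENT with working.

Term A:
  start: IK(II(KI))
  →1  K(II(KI))
  →2  K(I(KI))
  →3  K(KI)

Term B:
  start: KK(II)(K(II))
  →1  K(K(II))
  →2  K(KI)

Answer: SAME — A ⇓ K(KI), B ⇓ K(KI)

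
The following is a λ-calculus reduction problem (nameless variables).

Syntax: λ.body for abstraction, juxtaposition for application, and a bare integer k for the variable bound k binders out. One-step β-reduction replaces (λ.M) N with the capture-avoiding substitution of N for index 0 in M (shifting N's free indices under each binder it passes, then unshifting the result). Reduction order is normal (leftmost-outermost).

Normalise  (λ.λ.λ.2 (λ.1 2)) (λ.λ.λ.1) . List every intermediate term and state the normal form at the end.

Answer: normal form = λ.λ.λ.λ.1  (in 2 steps)

Derivation:
  start: (λ.λ.λ.2 (λ.1 2)) (λ.λ.λ.1)
  →1  λ.λ.(λ.λ.λ.1) (λ.1 2)
  →2  λ.λ.λ.λ.1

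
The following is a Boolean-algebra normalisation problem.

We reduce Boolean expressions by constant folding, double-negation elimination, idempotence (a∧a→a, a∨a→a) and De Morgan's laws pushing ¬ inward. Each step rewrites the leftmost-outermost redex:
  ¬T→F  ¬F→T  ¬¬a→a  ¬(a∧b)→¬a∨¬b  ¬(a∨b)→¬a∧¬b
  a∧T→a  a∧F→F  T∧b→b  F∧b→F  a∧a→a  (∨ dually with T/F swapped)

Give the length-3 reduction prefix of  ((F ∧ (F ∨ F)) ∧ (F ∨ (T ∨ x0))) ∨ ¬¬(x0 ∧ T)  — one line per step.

Answer: after 3 steps: ¬¬(x0 ∧ T)

Reduction:
  start: ((F ∧ (F ∨ F)) ∧ (F ∨ (T ∨ x0))) ∨ ¬¬(x0 ∧ T)
  →1  (F ∧ (F ∨ (T ∨ x0))) ∨ ¬¬(x0 ∧ T)
  →2  F ∨ ¬¬(x0 ∧ T)
  →3  ¬¬(x0 ∧ T)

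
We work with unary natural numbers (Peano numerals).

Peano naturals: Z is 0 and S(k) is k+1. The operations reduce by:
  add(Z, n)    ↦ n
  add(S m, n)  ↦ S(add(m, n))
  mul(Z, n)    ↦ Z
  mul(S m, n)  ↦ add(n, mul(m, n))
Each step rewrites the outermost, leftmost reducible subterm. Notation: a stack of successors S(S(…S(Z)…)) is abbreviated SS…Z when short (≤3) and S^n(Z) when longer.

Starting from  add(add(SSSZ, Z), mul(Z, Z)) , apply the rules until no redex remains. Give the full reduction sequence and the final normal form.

  start: add(add(SSSZ, Z), mul(Z, Z))
  [1] add(S(add(SSZ, Z)), mul(Z, Z))
  [2] S(add(add(SSZ, Z), mul(Z, Z)))
  [3] S(add(S(add(SZ, Z)), mul(Z, Z)))
  [4] S(S(add(add(SZ, Z), mul(Z, Z))))
  [5] S(S(add(S(add(Z, Z)), mul(Z, Z))))
  [6] S(S(S(add(add(Z, Z), mul(Z, Z)))))
  [7] S(S(S(add(Z, mul(Z, Z)))))
  [8] S(S(S(mul(Z, Z))))
  [9] SSSZ

Answer: normal form = SSSZ  (in 9 steps)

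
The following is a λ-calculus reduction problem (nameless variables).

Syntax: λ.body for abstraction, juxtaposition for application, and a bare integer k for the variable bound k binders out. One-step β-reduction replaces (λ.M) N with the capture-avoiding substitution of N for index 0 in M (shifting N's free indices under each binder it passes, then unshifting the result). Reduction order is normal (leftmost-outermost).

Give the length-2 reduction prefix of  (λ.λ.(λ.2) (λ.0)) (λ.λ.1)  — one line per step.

  start: (λ.λ.(λ.2) (λ.0)) (λ.λ.1)
  →1  λ.(λ.λ.λ.1) (λ.0)
  →2  λ.λ.λ.1

Answer: after 2 steps: λ.λ.λ.1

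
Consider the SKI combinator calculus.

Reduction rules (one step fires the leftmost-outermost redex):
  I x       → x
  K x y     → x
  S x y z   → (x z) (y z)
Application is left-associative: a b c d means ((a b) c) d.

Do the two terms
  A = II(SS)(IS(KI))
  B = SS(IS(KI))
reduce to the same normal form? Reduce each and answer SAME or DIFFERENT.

Term A:
  start: II(SS)(IS(KI))
  →1  I(SS)(IS(KI))
  →2  SS(IS(KI))
  →3  SS(S(KI))

Term B:
  start: SS(IS(KI))
  →1  SS(S(KI))

Answer: SAME — A ⇓ SS(S(KI)), B ⇓ SS(S(KI))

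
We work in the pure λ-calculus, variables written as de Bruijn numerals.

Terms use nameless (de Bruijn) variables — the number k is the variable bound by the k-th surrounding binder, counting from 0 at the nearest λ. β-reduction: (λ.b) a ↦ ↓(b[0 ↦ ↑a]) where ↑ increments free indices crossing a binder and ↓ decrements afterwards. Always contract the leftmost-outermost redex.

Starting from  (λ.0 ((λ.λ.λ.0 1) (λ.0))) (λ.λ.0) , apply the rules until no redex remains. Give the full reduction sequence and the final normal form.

  start: (λ.0 ((λ.λ.λ.0 1) (λ.0))) (λ.λ.0)
  [1] (λ.λ.0) ((λ.λ.λ.0 1) (λ.0))
  [2] λ.0

Answer: normal form = λ.0  (in 2 steps)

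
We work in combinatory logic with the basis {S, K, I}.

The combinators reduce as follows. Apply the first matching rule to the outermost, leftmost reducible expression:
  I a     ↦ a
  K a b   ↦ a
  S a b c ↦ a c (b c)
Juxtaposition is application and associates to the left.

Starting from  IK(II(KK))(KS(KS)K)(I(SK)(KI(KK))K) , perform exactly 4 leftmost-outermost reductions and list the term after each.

  start: IK(II(KK))(KS(KS)K)(I(SK)(KI(KK))K)
  step 1: K(II(KK))(KS(KS)K)(I(SK)(KI(KK))K)
  step 2: II(KK)(I(SK)(KI(KK))K)
  step 3: I(KK)(I(SK)(KI(KK))K)
  step 4: KK(I(SK)(KI(KK))K)

Answer: after 4 steps: KK(I(SK)(KI(KK))K)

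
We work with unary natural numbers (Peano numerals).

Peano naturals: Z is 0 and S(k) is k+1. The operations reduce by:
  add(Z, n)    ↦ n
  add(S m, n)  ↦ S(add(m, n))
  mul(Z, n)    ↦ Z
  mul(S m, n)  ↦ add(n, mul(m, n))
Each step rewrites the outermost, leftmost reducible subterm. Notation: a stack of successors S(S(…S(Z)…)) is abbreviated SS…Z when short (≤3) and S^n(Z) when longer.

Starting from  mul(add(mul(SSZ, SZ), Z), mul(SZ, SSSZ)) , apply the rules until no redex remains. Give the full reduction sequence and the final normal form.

  start: mul(add(mul(SSZ, SZ), Z), mul(SZ, SSSZ))
  [1] mul(add(add(SZ, mul(SZ, SZ)), Z), mul(SZ, SSSZ))
  [2] mul(add(S(add(Z, mul(SZ, SZ))), Z), mul(SZ, SSSZ))
  [3] mul(S(add(add(Z, mul(SZ, SZ)), Z)), mul(SZ, SSSZ))
  [4] add(mul(SZ, SSSZ), mul(add(add(Z, mul(SZ, SZ)), Z), mul(SZ, SSSZ)))
  [5] add(add(SSSZ, mul(Z, SSSZ)), mul(add(add(Z, mul(SZ, SZ)), Z), mul(SZ, SSSZ)))
  [6] add(S(add(SSZ, mul(Z, SSSZ))), mul(add(add(Z, mul(SZ, SZ)), Z), mul(SZ, SSSZ)))
  [7] S(add(add(SSZ, mul(Z, SSSZ)), mul(add(add(Z, mul(SZ, SZ)), Z), mul(SZ, SSSZ))))
  [8] S(add(S(add(SZ, mul(Z, SSSZ))), mul(add(add(Z, mul(SZ, SZ)), Z), mul(SZ, SSSZ))))
  [9] S(S(add(add(SZ, mul(Z, SSSZ)), mul(add(add(Z, mul(SZ, SZ)), Z), mul(SZ, SSSZ)))))
  [10] S(S(add(S(add(Z, mul(Z, SSSZ))), mul(add(add(Z, mul(SZ, SZ)), Z), mul(SZ, SSSZ)))))
  [11] S(S(S(add(add(Z, mul(Z, SSSZ)), mul(add(add(Z, mul(SZ, SZ)), Z), mul(SZ, SSSZ))))))
  [12] S(S(S(add(mul(Z, SSSZ), mul(add(add(Z, mul(SZ, SZ)), Z), mul(SZ, SSSZ))))))
  [13] S(S(S(add(Z, mul(add(add(Z, mul(SZ, SZ)), Z), mul(SZ, SSSZ))))))
  [14] S(S(S(mul(add(add(Z, mul(SZ, SZ)), Z), mul(SZ, SSSZ)))))
  [15] S(S(S(mul(add(mul(SZ, SZ), Z), mul(SZ, SSSZ)))))
  [16] S(S(S(mul(add(add(SZ, mul(Z, SZ)), Z), mul(SZ, SSSZ)))))
  [17] S(S(S(mul(add(S(add(Z, mul(Z, SZ))), Z), mul(SZ, SSSZ)))))
  [18] S(S(S(mul(S(add(add(Z, mul(Z, SZ)), Z)), mul(SZ, SSSZ)))))
  [19] S(S(S(add(mul(SZ, SSSZ), mul(add(add(Z, mul(Z, SZ)), Z), mul(SZ, SSSZ))))))
  [20] S(S(S(add(add(SSSZ, mul(Z, SSSZ)), mul(add(add(Z, mul(Z, SZ)), Z), mul(SZ, SSSZ))))))
  [21] S(S(S(add(S(add(SSZ, mul(Z, SSSZ))), mul(add(add(Z, mul(Z, SZ)), Z), mul(SZ, SSSZ))))))
  [22] S(S(S(S(add(add(SSZ, mul(Z, SSSZ)), mul(add(add(Z, mul(Z, SZ)), Z), mul(SZ, SSSZ)))))))
  [23] S(S(S(S(add(S(add(SZ, mul(Z, SSSZ))), mul(add(add(Z, mul(Z, SZ)), Z), mul(SZ, SSSZ)))))))
  [24] S(S(S(S(S(add(add(SZ, mul(Z, SSSZ)), mul(add(add(Z, mul(Z, SZ)), Z), mul(SZ, SSSZ))))))))
  [25] S(S(S(S(S(add(S(add(Z, mul(Z, SSSZ))), mul(add(add(Z, mul(Z, SZ)), Z), mul(SZ, SSSZ))))))))
  [26] S(S(S(S(S(S(add(add(Z, mul(Z, SSSZ)), mul(add(add(Z, mul(Z, SZ)), Z), mul(SZ, SSSZ)))))))))
  [27] S(S(S(S(S(S(add(mul(Z, SSSZ), mul(add(add(Z, mul(Z, SZ)), Z), mul(SZ, SSSZ)))))))))
  [28] S(S(S(S(S(S(add(Z, mul(add(add(Z, mul(Z, SZ)), Z), mul(SZ, SSSZ)))))))))
  [29] S(S(S(S(S(S(mul(add(add(Z, mul(Z, SZ)), Z), mul(SZ, SSSZ))))))))
  [30] S(S(S(S(S(S(mul(add(mul(Z, SZ), Z), mul(SZ, SSSZ))))))))
  [31] S(S(S(S(S(S(mul(add(Z, Z), mul(SZ, SSSZ))))))))
  [32] S(S(S(S(S(S(mul(Z, mul(SZ, SSSZ))))))))
  [33] S^6(Z)

Answer: normal form = S^6(Z)  (in 33 steps)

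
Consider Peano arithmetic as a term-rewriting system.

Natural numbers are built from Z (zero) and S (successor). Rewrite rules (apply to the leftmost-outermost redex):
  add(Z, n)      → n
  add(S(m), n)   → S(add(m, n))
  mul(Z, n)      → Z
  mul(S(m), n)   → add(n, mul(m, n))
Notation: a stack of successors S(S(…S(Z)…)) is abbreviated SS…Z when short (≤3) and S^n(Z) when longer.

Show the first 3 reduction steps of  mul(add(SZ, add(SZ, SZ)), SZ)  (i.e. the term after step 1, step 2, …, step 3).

  start: mul(add(SZ, add(SZ, SZ)), SZ)
  →1  mul(S(add(Z, add(SZ, SZ))), SZ)
  →2  add(SZ, mul(add(Z, add(SZ, SZ)), SZ))
  →3  S(add(Z, mul(add(Z, add(SZ, SZ)), SZ)))

Answer: after 3 steps: S(add(Z, mul(add(Z, add(SZ, SZ)), SZ)))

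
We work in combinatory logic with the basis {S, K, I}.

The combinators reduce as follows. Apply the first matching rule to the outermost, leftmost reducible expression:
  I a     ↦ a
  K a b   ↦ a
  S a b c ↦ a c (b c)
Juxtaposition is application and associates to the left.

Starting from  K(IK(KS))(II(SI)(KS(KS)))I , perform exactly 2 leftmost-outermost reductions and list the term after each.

  start: K(IK(KS))(II(SI)(KS(KS)))I
  [1] IK(KS)I
  [2] K(KS)I

Answer: after 2 steps: K(KS)I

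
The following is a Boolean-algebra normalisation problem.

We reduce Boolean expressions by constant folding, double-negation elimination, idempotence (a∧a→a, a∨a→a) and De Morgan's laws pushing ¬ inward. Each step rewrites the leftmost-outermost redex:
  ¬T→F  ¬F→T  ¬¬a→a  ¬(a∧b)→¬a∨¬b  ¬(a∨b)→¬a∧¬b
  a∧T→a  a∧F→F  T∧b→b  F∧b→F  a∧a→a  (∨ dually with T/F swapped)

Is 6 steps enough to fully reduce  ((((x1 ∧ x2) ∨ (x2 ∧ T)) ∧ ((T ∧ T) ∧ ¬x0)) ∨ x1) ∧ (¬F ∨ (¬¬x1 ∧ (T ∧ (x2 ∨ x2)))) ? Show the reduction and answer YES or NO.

  start: ((((x1 ∧ x2) ∨ (x2 ∧ T)) ∧ ((T ∧ T) ∧ ¬x0)) ∨ x1) ∧ (¬F ∨ (¬¬x1 ∧ (T ∧ (x2 ∨ x2))))
  →1  ((((x1 ∧ x2) ∨ x2) ∧ ((T ∧ T) ∧ ¬x0)) ∨ x1) ∧ (¬F ∨ (¬¬x1 ∧ (T ∧ (x2 ∨ x2))))
  →2  ((((x1 ∧ x2) ∨ x2) ∧ (T ∧ ¬x0)) ∨ x1) ∧ (¬F ∨ (¬¬x1 ∧ (T ∧ (x2 ∨ x2))))
  →3  ((((x1 ∧ x2) ∨ x2) ∧ ¬x0) ∨ x1) ∧ (¬F ∨ (¬¬x1 ∧ (T ∧ (x2 ∨ x2))))
  →4  ((((x1 ∧ x2) ∨ x2) ∧ ¬x0) ∨ x1) ∧ (T ∨ (¬¬x1 ∧ (T ∧ (x2 ∨ x2))))
  →5  ((((x1 ∧ x2) ∨ x2) ∧ ¬x0) ∨ x1) ∧ T
  →6  (((x1 ∧ x2) ∨ x2) ∧ ¬x0) ∨ x1

Answer: YES — reaches normal form (((x1 ∧ x2) ∨ x2) ∧ ¬x0) ∨ x1 in 6 ≤ 6 steps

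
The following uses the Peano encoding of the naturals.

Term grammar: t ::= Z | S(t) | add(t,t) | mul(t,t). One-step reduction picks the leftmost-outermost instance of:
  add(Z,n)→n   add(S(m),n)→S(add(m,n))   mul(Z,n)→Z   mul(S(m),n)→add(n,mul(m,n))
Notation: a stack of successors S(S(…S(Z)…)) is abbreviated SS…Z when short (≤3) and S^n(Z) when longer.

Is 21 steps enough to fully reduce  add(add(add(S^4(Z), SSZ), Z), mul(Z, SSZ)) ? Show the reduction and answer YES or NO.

Answer: YES — reaches normal form S^6(Z) in 20 ≤ 21 steps

Working:
  start: add(add(add(S^4(Z), SSZ), Z), mul(Z, SSZ))
  step 1: add(add(S(add(SSSZ, SSZ)), Z), mul(Z, SSZ))
  step 2: add(S(add(add(SSSZ, SSZ), Z)), mul(Z, SSZ))
  step 3: S(add(add(add(SSSZ, SSZ), Z), mul(Z, SSZ)))
  step 4: S(add(add(S(add(SSZ, SSZ)), Z), mul(Z, SSZ)))
  step 5: S(add(S(add(add(SSZ, SSZ), Z)), mul(Z, SSZ)))
  step 6: S(S(add(add(add(SSZ, SSZ), Z), mul(Z, SSZ))))
  step 7: S(S(add(add(S(add(SZ, SSZ)), Z), mul(Z, SSZ))))
  step 8: S(S(add(S(add(add(SZ, SSZ), Z)), mul(Z, SSZ))))
  step 9: S(S(S(add(add(add(SZ, SSZ), Z), mul(Z, SSZ)))))
  step 10: S(S(S(add(add(S(add(Z, SSZ)), Z), mul(Z, SSZ)))))
  step 11: S(S(S(add(S(add(add(Z, SSZ), Z)), mul(Z, SSZ)))))
  step 12: S(S(S(S(add(add(add(Z, SSZ), Z), mul(Z, SSZ))))))
  step 13: S(S(S(S(add(add(SSZ, Z), mul(Z, SSZ))))))
  step 14: S(S(S(S(add(S(add(SZ, Z)), mul(Z, SSZ))))))
  step 15: S(S(S(S(S(add(add(SZ, Z), mul(Z, SSZ)))))))
  step 16: S(S(S(S(S(add(S(add(Z, Z)), mul(Z, SSZ)))))))
  step 17: S(S(S(S(S(S(add(add(Z, Z), mul(Z, SSZ))))))))
  step 18: S(S(S(S(S(S(add(Z, mul(Z, SSZ))))))))
  step 19: S(S(S(S(S(S(mul(Z, SSZ)))))))
  step 20: S^6(Z)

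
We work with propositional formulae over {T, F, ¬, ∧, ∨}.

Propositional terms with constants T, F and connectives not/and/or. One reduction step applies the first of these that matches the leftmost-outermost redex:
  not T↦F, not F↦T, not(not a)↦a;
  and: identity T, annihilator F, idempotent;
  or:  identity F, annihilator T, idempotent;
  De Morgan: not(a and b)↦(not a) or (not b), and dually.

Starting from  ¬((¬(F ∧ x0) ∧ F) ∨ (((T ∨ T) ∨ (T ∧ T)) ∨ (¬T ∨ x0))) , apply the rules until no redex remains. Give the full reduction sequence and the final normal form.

  start: ¬((¬(F ∧ x0) ∧ F) ∨ (((T ∨ T) ∨ (T ∧ T)) ∨ (¬T ∨ x0)))
  step 1: ¬(¬(F ∧ x0) ∧ F) ∧ ¬(((T ∨ T) ∨ (T ∧ T)) ∨ (¬T ∨ x0))
  step 2: (¬¬(F ∧ x0) ∨ ¬F) ∧ ¬(((T ∨ T) ∨ (T ∧ T)) ∨ (¬T ∨ x0))
  step 3: ((F ∧ x0) ∨ ¬F) ∧ ¬(((T ∨ T) ∨ (T ∧ T)) ∨ (¬T ∨ x0))
  step 4: (F ∨ ¬F) ∧ ¬(((T ∨ T) ∨ (T ∧ T)) ∨ (¬T ∨ x0))
  step 5: ¬F ∧ ¬(((T ∨ T) ∨ (T ∧ T)) ∨ (¬T ∨ x0))
  step 6: T ∧ ¬(((T ∨ T) ∨ (T ∧ T)) ∨ (¬T ∨ x0))
  step 7: ¬(((T ∨ T) ∨ (T ∧ T)) ∨ (¬T ∨ x0))
  step 8: ¬((T ∨ T) ∨ (T ∧ T)) ∧ ¬(¬T ∨ x0)
  step 9: (¬(T ∨ T) ∧ ¬(T ∧ T)) ∧ ¬(¬T ∨ x0)
  step 10: ((¬T ∧ ¬T) ∧ ¬(T ∧ T)) ∧ ¬(¬T ∨ x0)
  step 11: (¬T ∧ ¬(T ∧ T)) ∧ ¬(¬T ∨ x0)
  step 12: (F ∧ ¬(T ∧ T)) ∧ ¬(¬T ∨ x0)
  step 13: F ∧ ¬(¬T ∨ x0)
  step 14: F

Answer: normal form = F  (in 14 steps)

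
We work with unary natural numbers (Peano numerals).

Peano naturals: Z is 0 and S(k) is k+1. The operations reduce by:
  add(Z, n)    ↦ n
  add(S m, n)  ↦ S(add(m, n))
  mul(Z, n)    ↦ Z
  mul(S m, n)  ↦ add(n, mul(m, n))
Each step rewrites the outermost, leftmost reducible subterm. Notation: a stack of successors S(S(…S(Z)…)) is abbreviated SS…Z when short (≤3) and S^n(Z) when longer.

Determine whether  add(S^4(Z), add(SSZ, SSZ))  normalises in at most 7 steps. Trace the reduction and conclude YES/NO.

Answer: NO — after 7 steps the term is S(S(S(S(S(S(add(Z, SSZ))))))), not yet normal

Reduction:
  start: add(S^4(Z), add(SSZ, SSZ))
  →1  S(add(SSSZ, add(SSZ, SSZ)))
  →2  S(S(add(SSZ, add(SSZ, SSZ))))
  →3  S(S(S(add(SZ, add(SSZ, SSZ)))))
  →4  S(S(S(S(add(Z, add(SSZ, SSZ))))))
  →5  S(S(S(S(add(SSZ, SSZ)))))
  →6  S(S(S(S(S(add(SZ, SSZ))))))
  →7  S(S(S(S(S(S(add(Z, SSZ)))))))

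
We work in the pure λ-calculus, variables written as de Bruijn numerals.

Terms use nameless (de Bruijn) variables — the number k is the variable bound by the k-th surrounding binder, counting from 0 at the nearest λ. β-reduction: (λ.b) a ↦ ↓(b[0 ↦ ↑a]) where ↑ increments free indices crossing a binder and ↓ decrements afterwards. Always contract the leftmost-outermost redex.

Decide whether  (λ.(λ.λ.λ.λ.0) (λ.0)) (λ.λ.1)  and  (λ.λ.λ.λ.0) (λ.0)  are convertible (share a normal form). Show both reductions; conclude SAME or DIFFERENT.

Term A:
  start: (λ.(λ.λ.λ.λ.0) (λ.0)) (λ.λ.1)
  →1  (λ.λ.λ.λ.0) (λ.0)
  →2  λ.λ.λ.0

Term B:
  start: (λ.λ.λ.λ.0) (λ.0)
  →1  λ.λ.λ.0

Answer: SAME — A ⇓ λ.λ.λ.0, B ⇓ λ.λ.λ.0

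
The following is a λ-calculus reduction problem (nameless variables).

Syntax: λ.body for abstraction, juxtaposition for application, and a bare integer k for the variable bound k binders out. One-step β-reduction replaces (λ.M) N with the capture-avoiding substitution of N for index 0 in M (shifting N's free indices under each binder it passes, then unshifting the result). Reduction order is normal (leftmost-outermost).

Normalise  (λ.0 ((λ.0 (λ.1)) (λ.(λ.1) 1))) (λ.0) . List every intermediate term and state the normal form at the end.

Answer: normal form = λ.λ.0  (in 6 steps)

Derivation:
  start: (λ.0 ((λ.0 (λ.1)) (λ.(λ.1) 1))) (λ.0)
  step 1: (λ.0) ((λ.0 (λ.1)) (λ.(λ.1) (λ.0)))
  step 2: (λ.0 (λ.1)) (λ.(λ.1) (λ.0))
  step 3: (λ.(λ.1) (λ.0)) (λ.λ.(λ.1) (λ.0))
  step 4: (λ.λ.λ.(λ.1) (λ.0)) (λ.0)
  step 5: λ.λ.(λ.1) (λ.0)
  step 6: λ.λ.0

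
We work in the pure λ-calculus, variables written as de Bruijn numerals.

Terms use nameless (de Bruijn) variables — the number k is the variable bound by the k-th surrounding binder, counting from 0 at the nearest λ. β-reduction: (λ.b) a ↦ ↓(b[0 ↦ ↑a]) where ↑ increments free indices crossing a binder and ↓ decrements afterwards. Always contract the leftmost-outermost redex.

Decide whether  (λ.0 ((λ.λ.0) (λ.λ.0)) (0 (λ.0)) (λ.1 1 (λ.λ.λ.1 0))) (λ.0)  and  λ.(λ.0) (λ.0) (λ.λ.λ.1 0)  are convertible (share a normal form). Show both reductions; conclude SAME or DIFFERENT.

Answer: SAME — A ⇓ λ.λ.λ.λ.1 0, B ⇓ λ.λ.λ.λ.1 0

Derivation:
Term A:
  start: (λ.0 ((λ.λ.0) (λ.λ.0)) (0 (λ.0)) (λ.1 1 (λ.λ.λ.1 0))) (λ.0)
  →1  (λ.0) ((λ.λ.0) (λ.λ.0)) ((λ.0) (λ.0)) (λ.(λ.0) (λ.0) (λ.λ.λ.1 0))
  →2  (λ.λ.0) (λ.λ.0) ((λ.0) (λ.0)) (λ.(λ.0) (λ.0) (λ.λ.λ.1 0))
  →3  (λ.0) ((λ.0) (λ.0)) (λ.(λ.0) (λ.0) (λ.λ.λ.1 0))
  →4  (λ.0) (λ.0) (λ.(λ.0) (λ.0) (λ.λ.λ.1 0))
  →5  (λ.0) (λ.(λ.0) (λ.0) (λ.λ.λ.1 0))
  →6  λ.(λ.0) (λ.0) (λ.λ.λ.1 0)
  →7  λ.(λ.0) (λ.λ.λ.1 0)
  →8  λ.λ.λ.λ.1 0

Term B:
  start: λ.(λ.0) (λ.0) (λ.λ.λ.1 0)
  →1  λ.(λ.0) (λ.λ.λ.1 0)
  →2  λ.λ.λ.λ.1 0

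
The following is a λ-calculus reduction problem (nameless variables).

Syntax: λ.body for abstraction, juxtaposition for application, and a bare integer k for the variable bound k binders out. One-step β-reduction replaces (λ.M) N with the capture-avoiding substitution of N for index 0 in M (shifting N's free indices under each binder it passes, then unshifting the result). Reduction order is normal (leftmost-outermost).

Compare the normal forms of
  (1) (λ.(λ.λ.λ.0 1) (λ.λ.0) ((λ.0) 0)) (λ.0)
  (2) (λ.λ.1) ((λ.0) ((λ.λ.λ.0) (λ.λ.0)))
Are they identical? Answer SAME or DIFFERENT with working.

Term A:
  start: (λ.(λ.λ.λ.0 1) (λ.λ.0) ((λ.0) 0)) (λ.0)
  →1  (λ.λ.λ.0 1) (λ.λ.0) ((λ.0) (λ.0))
  →2  (λ.λ.0 1) ((λ.0) (λ.0))
  →3  λ.0 ((λ.0) (λ.0))
  →4  λ.0 (λ.0)

Term B:
  start: (λ.λ.1) ((λ.0) ((λ.λ.λ.0) (λ.λ.0)))
  →1  λ.(λ.0) ((λ.λ.λ.0) (λ.λ.0))
  →2  λ.(λ.λ.λ.0) (λ.λ.0)
  →3  λ.λ.λ.0

Answer: DIFFERENT — A ⇓ λ.0 (λ.0), B ⇓ λ.λ.λ.0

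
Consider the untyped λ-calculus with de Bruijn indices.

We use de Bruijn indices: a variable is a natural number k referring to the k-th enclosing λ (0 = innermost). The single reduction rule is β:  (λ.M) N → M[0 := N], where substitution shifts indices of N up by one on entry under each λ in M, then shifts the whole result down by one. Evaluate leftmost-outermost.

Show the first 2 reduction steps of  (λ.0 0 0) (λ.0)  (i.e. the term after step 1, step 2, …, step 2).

Answer: after 2 steps: (λ.0) (λ.0)

Working:
  start: (λ.0 0 0) (λ.0)
  step 1: (λ.0) (λ.0) (λ.0)
  step 2: (λ.0) (λ.0)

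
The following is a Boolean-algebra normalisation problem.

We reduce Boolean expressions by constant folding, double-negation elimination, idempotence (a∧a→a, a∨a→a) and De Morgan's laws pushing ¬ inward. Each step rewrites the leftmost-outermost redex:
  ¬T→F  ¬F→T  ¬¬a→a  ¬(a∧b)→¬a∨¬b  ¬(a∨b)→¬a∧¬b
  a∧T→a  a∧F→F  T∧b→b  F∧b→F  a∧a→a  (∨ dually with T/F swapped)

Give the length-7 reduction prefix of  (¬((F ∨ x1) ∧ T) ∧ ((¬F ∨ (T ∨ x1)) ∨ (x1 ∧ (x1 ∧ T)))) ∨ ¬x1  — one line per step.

  start: (¬((F ∨ x1) ∧ T) ∧ ((¬F ∨ (T ∨ x1)) ∨ (x1 ∧ (x1 ∧ T)))) ∨ ¬x1
  step 1: ((¬(F ∨ x1) ∨ ¬T) ∧ ((¬F ∨ (T ∨ x1)) ∨ (x1 ∧ (x1 ∧ T)))) ∨ ¬x1
  step 2: (((¬F ∧ ¬x1) ∨ ¬T) ∧ ((¬F ∨ (T ∨ x1)) ∨ (x1 ∧ (x1 ∧ T)))) ∨ ¬x1
  step 3: (((T ∧ ¬x1) ∨ ¬T) ∧ ((¬F ∨ (T ∨ x1)) ∨ (x1 ∧ (x1 ∧ T)))) ∨ ¬x1
  step 4: ((¬x1 ∨ ¬T) ∧ ((¬F ∨ (T ∨ x1)) ∨ (x1 ∧ (x1 ∧ T)))) ∨ ¬x1
  step 5: ((¬x1 ∨ F) ∧ ((¬F ∨ (T ∨ x1)) ∨ (x1 ∧ (x1 ∧ T)))) ∨ ¬x1
  step 6: (¬x1 ∧ ((¬F ∨ (T ∨ x1)) ∨ (x1 ∧ (x1 ∧ T)))) ∨ ¬x1
  step 7: (¬x1 ∧ ((T ∨ (T ∨ x1)) ∨ (x1 ∧ (x1 ∧ T)))) ∨ ¬x1

Answer: after 7 steps: (¬x1 ∧ ((T ∨ (T ∨ x1)) ∨ (x1 ∧ (x1 ∧ T)))) ∨ ¬x1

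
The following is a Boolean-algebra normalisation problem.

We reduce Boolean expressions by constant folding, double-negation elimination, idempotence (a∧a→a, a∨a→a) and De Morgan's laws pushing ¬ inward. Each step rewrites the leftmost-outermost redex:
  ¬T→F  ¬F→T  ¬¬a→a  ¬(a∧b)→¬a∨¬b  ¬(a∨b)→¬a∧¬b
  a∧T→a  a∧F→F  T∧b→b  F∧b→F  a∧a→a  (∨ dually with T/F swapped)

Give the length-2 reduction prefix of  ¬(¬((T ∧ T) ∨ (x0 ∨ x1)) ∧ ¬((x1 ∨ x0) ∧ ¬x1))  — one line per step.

  start: ¬(¬((T ∧ T) ∨ (x0 ∨ x1)) ∧ ¬((x1 ∨ x0) ∧ ¬x1))
  →1  ¬¬((T ∧ T) ∨ (x0 ∨ x1)) ∨ ¬¬((x1 ∨ x0) ∧ ¬x1)
  →2  ((T ∧ T) ∨ (x0 ∨ x1)) ∨ ¬¬((x1 ∨ x0) ∧ ¬x1)

Answer: after 2 steps: ((T ∧ T) ∨ (x0 ∨ x1)) ∨ ¬¬((x1 ∨ x0) ∧ ¬x1)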